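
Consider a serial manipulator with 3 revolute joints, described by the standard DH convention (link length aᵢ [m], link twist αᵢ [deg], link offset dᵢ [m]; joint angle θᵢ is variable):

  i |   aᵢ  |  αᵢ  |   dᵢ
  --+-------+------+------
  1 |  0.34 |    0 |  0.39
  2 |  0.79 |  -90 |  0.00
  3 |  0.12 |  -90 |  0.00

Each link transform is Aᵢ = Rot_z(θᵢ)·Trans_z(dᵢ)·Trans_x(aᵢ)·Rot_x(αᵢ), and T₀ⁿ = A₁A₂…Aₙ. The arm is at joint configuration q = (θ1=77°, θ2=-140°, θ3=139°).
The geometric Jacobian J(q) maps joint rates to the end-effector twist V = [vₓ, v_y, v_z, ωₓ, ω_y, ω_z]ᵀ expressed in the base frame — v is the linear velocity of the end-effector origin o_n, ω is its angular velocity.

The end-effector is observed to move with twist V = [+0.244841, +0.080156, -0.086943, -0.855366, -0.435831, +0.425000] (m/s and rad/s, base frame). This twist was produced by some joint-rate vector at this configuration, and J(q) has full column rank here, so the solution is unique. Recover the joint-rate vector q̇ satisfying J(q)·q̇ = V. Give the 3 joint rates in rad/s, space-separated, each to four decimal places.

0.1640 0.2610 -0.9600

o_n = [0.3940, -0.2919, 0.3113]
J₁: ẑ×o_n = [0.2919, 0.3940, -0.0000], ω = ẑ
J2: z=[0.0000, 0.0000, 1.0000] o=[0.0765, 0.3313, 0.3900] → [0.6232, 0.3175, -0.0000, 0.0000, 0.0000, 1.0000]
J3: z=[0.8910, 0.4540, 0.0000] o=[0.4351, -0.3726, 0.3900] → [-0.0357, 0.0701, 0.0906, 0.8910, 0.4540, 0.0000]
q̇ = J⁺·V = [0.1640, 0.2610, -0.9600]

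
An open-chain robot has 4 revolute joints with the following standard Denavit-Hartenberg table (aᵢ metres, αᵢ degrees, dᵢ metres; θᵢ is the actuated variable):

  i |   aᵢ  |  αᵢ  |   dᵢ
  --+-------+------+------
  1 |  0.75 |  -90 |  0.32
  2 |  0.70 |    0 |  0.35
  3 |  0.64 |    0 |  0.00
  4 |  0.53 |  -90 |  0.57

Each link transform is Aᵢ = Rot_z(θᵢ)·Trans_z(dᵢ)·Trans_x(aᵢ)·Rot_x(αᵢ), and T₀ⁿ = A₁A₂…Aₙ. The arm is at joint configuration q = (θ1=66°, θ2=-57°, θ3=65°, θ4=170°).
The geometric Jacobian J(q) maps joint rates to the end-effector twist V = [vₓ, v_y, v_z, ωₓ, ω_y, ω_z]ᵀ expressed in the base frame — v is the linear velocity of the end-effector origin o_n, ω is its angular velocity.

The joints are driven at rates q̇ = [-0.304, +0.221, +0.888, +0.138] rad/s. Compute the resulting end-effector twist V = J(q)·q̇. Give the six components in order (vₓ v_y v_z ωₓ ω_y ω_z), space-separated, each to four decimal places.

o_n = [-0.3380, 1.5027, 0.7995]
J₁: ẑ×o_n = [-1.5027, -0.3380, 0.0000], ω = ẑ
J2: z=[-0.9135, 0.4067, 0.0000] o=[0.3051, 0.6852, 0.3200] → [0.1950, 0.4380, -0.4853, -0.9135, 0.4067, 0.0000]
J3: z=[-0.9135, 0.4067, 0.0000] o=[0.1404, 1.1758, 0.9071] → [-0.0438, -0.0983, -0.1041, -0.9135, 0.4067, 0.0000]
J4: z=[-0.9135, 0.4067, 0.0000] o=[0.3982, 1.7548, 0.8180] → [-0.0075, -0.0169, 0.5297, -0.9135, 0.4067, 0.0000]
V = J·q̇ = [0.4600, 0.1100, -0.1266, -1.1392, 0.5072, -0.3040]

0.4600 0.1100 -0.1266 -1.1392 0.5072 -0.3040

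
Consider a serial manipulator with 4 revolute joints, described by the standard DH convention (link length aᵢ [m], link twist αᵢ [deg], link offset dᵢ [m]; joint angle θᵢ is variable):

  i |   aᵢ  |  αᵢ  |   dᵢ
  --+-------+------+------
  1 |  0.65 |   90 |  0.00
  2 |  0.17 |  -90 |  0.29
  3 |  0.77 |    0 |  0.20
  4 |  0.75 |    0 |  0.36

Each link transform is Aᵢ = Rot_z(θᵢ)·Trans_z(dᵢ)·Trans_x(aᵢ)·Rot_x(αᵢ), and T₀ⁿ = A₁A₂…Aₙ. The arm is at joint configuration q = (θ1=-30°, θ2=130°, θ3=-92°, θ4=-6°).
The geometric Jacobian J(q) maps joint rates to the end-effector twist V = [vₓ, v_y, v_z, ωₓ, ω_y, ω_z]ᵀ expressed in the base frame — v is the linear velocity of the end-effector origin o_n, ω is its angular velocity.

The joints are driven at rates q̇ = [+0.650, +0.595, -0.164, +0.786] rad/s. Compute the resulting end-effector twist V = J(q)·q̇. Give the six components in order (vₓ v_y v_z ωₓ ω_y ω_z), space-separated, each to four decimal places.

o_n = [-0.7313, -1.6588, -0.3303]
J₁: ẑ×o_n = [1.6588, -0.7313, 0.0000], ω = ẑ
J2: z=[-0.5000, -0.8660, 0.0000] o=[0.5629, -0.3250, 0.0000] → [0.2860, -0.1651, -0.4539, -0.5000, -0.8660, 0.0000]
J3: z=[-0.6634, 0.3830, -0.6428] o=[0.3233, -0.5215, 0.1302] → [-0.9074, 0.3724, 1.1584, -0.6634, 0.3830, -0.6428]
J4: z=[-0.6634, 0.3830, -0.6428] o=[-0.1792, -1.1200, -0.0189] → [-0.4656, 0.1483, 0.5689, -0.6634, 0.3830, -0.6428]
V = J·q̇ = [1.0313, -0.5181, -0.0129, -0.7101, -0.2770, 0.2502]

1.0313 -0.5181 -0.0129 -0.7101 -0.2770 0.2502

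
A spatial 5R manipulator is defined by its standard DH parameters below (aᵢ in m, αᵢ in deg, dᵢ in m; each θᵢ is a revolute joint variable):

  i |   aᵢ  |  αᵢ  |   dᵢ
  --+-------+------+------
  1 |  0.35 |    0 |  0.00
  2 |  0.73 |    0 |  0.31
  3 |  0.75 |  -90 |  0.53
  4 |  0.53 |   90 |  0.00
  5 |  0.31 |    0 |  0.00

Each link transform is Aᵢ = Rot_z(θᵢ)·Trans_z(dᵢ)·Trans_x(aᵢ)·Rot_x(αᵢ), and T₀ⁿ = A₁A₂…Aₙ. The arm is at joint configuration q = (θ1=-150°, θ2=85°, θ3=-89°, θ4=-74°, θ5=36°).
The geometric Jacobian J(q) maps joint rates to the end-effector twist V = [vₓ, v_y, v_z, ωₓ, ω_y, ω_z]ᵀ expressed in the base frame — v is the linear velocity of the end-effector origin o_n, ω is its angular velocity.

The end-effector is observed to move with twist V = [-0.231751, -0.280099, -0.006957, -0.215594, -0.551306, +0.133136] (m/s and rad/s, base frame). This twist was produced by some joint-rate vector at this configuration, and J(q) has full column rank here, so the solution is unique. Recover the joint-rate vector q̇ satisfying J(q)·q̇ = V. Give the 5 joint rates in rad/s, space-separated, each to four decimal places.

o_n = [-0.7823, -1.4235, 1.5905]
J₁: ẑ×o_n = [1.4235, -0.7823, 0.0000], ω = ẑ
J2: z=[0.0000, 0.0000, 1.0000] o=[-0.3031, -0.1750, 0.0000] → [1.2485, -0.4791, 0.0000, 0.0000, 0.0000, 1.0000]
J3: z=[0.0000, 0.0000, 1.0000] o=[0.0054, -0.8366, 0.3100] → [0.5869, -0.7877, 0.0000, 0.0000, 0.0000, 1.0000]
J4: z=[0.4384, -0.8988, 0.0000] o=[-0.6687, -1.1654, 0.8400] → [-0.6746, -0.3290, -0.2152, 0.4384, -0.8988, 0.0000]
J5: z=[0.8640, 0.4214, 0.2756] o=[-0.8000, -1.2294, 1.3495] → [0.1551, -0.2034, -0.1752, 0.8640, 0.4214, 0.2756]
q̇ = J⁺·V = [0.0450, -0.1210, 0.3340, 0.4010, -0.4530]

0.0450 -0.1210 0.3340 0.4010 -0.4530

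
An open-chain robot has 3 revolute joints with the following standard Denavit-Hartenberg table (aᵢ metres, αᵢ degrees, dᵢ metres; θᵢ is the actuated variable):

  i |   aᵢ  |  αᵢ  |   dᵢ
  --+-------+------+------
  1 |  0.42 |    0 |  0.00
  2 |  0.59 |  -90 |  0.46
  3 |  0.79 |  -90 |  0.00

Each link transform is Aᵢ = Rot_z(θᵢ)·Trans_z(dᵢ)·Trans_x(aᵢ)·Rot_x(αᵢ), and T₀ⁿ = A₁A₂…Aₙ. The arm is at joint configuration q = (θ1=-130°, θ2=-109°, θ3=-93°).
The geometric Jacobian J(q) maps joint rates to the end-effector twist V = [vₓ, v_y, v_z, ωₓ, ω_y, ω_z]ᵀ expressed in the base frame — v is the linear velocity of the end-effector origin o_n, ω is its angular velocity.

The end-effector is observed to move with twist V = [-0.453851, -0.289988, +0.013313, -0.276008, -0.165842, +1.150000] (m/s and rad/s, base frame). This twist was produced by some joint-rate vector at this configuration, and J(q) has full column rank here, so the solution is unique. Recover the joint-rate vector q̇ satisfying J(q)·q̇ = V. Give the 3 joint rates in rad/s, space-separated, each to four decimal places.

o_n = [-0.5525, 0.1486, 1.2489]
J₁: ẑ×o_n = [-0.1486, -0.5525, 0.0000], ω = ẑ
J2: z=[0.0000, 0.0000, 1.0000] o=[-0.2700, -0.3217, 0.0000] → [-0.4703, -0.2826, 0.0000, 0.0000, 0.0000, 1.0000]
J3: z=[-0.8572, -0.5150, 0.0000] o=[-0.5738, 0.1840, 0.4600] → [-0.4063, 0.6762, 0.0413, -0.8572, -0.5150, 0.0000]
q̇ = J⁺·V = [0.6770, 0.4730, 0.3220]

0.6770 0.4730 0.3220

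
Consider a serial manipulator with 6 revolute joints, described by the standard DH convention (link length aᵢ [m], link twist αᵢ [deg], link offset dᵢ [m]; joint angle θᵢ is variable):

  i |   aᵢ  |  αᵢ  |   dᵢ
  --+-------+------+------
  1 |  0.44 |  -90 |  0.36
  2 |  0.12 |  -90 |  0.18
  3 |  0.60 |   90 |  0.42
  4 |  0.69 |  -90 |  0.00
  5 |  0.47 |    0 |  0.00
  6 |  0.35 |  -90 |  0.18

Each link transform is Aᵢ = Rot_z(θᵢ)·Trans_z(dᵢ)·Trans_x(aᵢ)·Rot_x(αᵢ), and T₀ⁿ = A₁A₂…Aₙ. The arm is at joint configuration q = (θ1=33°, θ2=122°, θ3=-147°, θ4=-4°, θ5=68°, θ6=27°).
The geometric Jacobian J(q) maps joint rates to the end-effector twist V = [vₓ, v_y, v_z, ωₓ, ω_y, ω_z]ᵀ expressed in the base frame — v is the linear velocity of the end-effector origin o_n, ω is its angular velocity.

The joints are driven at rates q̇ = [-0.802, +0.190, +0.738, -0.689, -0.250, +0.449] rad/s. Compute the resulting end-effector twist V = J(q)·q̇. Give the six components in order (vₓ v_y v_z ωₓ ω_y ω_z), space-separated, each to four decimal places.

o_n = [-0.6055, 1.5450, 1.2112]
J₁: ẑ×o_n = [-1.5450, -0.6055, 0.0000], ω = ẑ
J2: z=[-0.5446, 0.8387, 0.0000] o=[0.3690, 0.2396, 0.3600] → [0.7139, 0.4636, 0.1063, -0.5446, 0.8387, 0.0000]
J3: z=[-0.7112, -0.4619, 0.5299] o=[0.2176, 0.3560, 0.2582] → [-1.0703, 0.2416, -1.2258, -0.7112, -0.4619, 0.5299]
J4: z=[0.6988, -0.5462, 0.4619] o=[-0.0354, 0.5813, 0.9075] → [-0.6110, -0.4755, 0.3621, 0.6988, -0.5462, 0.4619]
J5: z=[-0.7042, -0.4120, 0.5782] o=[0.0512, 1.0845, 1.3716] → [-0.2002, -0.4926, -0.5948, -0.7042, -0.4120, 0.5782]
J6: z=[-0.7042, -0.4120, 0.5782] o=[-0.2312, 1.4509, 1.2887] → [-0.0224, -0.2710, -0.2204, -0.7042, -0.4120, 0.5782]
V = J·q̇ = [1.0458, 1.0811, -1.0842, -1.2500, 0.1128, -0.6141]

1.0458 1.0811 -1.0842 -1.2500 0.1128 -0.6141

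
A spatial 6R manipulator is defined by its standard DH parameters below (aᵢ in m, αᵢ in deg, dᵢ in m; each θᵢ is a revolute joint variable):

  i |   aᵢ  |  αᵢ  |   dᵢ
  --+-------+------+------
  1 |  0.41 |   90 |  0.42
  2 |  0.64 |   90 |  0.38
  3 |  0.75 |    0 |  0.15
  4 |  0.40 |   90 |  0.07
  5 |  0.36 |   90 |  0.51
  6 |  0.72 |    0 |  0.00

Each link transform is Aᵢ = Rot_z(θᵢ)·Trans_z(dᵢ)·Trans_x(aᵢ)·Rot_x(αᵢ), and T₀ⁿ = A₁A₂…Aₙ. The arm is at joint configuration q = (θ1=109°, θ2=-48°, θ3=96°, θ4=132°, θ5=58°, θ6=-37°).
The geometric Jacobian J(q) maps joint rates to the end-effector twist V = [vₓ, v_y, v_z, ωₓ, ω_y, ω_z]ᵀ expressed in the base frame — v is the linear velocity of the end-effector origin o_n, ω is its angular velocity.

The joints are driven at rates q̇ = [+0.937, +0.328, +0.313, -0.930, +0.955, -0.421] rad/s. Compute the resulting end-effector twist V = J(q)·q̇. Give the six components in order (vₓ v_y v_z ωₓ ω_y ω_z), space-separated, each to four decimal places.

0.9920 0.9074 -0.5840 1.1725 0.3801 1.5504

o_n = [0.6161, -0.2173, -0.1875]
J₁: ẑ×o_n = [0.2173, 0.6161, -0.0000], ω = ẑ
J2: z=[0.9455, 0.3256, 0.0000] o=[-0.1335, 0.3877, 0.4200] → [-0.1978, 0.5744, -0.8161, 0.9455, 0.3256, 0.0000]
J3: z=[0.2419, -0.7027, -0.6691] o=[0.0864, 0.9163, -0.0556] → [-0.6659, -0.3225, 0.0979, 0.2419, -0.7027, -0.6691]
J4: z=[0.2419, -0.7027, -0.6691] o=[0.8450, 1.0041, -0.0977] → [-0.7542, 0.1749, -0.4564, 0.2419, -0.7027, -0.6691]
J5: z=[0.7946, -0.2523, 0.5523] o=[0.6392, 0.6888, 0.0543] → [0.5615, 0.1794, -0.7258, 0.7946, -0.2523, 0.5523]
J6: z=[-0.6005, -0.1918, 0.7763] o=[1.0121, 0.2187, 0.2266] → [0.4179, -0.5561, 0.1859, -0.6005, -0.1918, 0.7763]
V = J·q̇ = [0.9920, 0.9074, -0.5840, 1.1725, 0.3801, 1.5504]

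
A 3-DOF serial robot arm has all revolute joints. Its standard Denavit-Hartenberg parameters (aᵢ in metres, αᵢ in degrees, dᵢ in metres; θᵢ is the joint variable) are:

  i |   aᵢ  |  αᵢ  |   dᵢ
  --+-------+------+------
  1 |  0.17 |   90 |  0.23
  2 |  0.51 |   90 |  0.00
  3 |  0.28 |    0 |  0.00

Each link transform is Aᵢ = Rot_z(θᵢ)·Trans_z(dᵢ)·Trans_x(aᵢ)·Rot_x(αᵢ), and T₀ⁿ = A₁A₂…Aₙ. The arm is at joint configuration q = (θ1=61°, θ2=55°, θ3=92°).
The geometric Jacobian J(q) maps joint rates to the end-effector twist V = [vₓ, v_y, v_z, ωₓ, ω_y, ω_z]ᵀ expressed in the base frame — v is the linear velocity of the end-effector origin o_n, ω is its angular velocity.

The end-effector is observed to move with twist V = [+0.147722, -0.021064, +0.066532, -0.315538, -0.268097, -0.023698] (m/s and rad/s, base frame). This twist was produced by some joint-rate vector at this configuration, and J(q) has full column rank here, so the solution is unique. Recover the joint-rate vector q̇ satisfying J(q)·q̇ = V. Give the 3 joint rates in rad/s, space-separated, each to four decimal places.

o_n = [0.4663, 0.2640, 0.6398]
J₁: ẑ×o_n = [-0.2640, 0.4663, 0.0000], ω = ẑ
J2: z=[0.8746, -0.4848, 0.0000] o=[0.0824, 0.1487, 0.2300] → [-0.1987, -0.3584, 0.2869, 0.8746, -0.4848, 0.0000]
J3: z=[0.3971, 0.7164, -0.5736] o=[0.2242, 0.4045, 0.6478] → [-0.0864, -0.1356, -0.2292, 0.3971, 0.7164, -0.5736]
q̇ = J⁺·V = [-0.2950, -0.1460, -0.4730]

-0.2950 -0.1460 -0.4730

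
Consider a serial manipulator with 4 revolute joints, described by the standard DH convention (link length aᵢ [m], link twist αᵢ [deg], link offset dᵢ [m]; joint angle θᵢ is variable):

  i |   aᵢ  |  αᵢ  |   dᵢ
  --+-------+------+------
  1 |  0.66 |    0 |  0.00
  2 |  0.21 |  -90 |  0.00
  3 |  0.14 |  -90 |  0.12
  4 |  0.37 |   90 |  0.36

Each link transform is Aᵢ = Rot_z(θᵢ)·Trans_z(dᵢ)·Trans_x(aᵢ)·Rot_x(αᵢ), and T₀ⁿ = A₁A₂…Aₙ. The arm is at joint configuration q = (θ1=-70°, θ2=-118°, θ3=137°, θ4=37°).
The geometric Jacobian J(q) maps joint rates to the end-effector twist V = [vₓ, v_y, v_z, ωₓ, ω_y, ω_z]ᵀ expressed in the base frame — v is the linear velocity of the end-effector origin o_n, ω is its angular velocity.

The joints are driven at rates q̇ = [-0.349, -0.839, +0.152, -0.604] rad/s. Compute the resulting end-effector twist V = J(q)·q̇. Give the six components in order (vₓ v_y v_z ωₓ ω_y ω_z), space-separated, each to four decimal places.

-0.0766 -0.7034 -0.0060 -0.4291 -0.0932 -1.6297

o_n = [0.5906, -0.5678, -0.0337]
J₁: ẑ×o_n = [0.5678, 0.5906, -0.0000], ω = ẑ
J2: z=[0.0000, 0.0000, 1.0000] o=[0.2257, -0.6202, 0.0000] → [-0.0524, 0.3649, 0.0000, 0.0000, 0.0000, 1.0000]
J3: z=[-0.1392, -0.9903, 0.0000] o=[0.0178, -0.5910, 0.0000] → [0.0334, -0.0047, 0.5640, -0.1392, -0.9903, 0.0000]
J4: z=[0.6754, -0.0949, 0.7314] o=[0.1025, -0.7241, -0.0955] → [-0.1201, 0.3153, 0.1519, 0.6754, -0.0949, 0.7314]
V = J·q̇ = [-0.0766, -0.7034, -0.0060, -0.4291, -0.0932, -1.6297]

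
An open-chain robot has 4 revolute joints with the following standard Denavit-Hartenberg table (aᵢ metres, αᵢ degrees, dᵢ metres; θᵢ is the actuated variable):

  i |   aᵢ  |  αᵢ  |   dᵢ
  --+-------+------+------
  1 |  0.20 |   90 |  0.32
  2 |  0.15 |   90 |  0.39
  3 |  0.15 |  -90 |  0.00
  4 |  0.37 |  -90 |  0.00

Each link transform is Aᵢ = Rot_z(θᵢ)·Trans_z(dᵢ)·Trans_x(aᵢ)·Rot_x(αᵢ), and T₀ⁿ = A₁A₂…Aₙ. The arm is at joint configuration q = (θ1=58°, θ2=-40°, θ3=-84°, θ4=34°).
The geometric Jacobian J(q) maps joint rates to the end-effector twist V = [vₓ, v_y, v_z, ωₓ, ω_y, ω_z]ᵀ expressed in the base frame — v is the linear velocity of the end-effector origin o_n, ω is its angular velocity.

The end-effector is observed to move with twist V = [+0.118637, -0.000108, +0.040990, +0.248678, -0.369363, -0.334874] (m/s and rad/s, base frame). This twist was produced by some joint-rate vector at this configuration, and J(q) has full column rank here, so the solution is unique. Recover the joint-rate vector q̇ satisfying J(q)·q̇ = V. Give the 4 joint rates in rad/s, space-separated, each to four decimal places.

o_n = [0.2023, 0.4449, 0.3514]
J₁: ẑ×o_n = [-0.4449, 0.2023, 0.0000], ω = ẑ
J2: z=[0.8480, -0.5299, 0.0000] o=[0.1060, 0.1696, 0.3200] → [-0.0166, -0.0266, 0.2845, 0.8480, -0.5299, 0.0000]
J3: z=[-0.3406, -0.5451, -0.7660] o=[0.4976, 0.0604, 0.2236] → [0.2249, 0.2698, -0.2920, -0.3406, -0.5451, -0.7660]
J4: z=[0.4924, 0.5907, -0.6393] o=[0.3775, 0.1496, 0.2135] → [0.2702, 0.0441, 0.2489, 0.4924, 0.5907, -0.6393]
q̇ = J⁺·V = [-0.2130, 0.4130, 0.2100, -0.0610]

-0.2130 0.4130 0.2100 -0.0610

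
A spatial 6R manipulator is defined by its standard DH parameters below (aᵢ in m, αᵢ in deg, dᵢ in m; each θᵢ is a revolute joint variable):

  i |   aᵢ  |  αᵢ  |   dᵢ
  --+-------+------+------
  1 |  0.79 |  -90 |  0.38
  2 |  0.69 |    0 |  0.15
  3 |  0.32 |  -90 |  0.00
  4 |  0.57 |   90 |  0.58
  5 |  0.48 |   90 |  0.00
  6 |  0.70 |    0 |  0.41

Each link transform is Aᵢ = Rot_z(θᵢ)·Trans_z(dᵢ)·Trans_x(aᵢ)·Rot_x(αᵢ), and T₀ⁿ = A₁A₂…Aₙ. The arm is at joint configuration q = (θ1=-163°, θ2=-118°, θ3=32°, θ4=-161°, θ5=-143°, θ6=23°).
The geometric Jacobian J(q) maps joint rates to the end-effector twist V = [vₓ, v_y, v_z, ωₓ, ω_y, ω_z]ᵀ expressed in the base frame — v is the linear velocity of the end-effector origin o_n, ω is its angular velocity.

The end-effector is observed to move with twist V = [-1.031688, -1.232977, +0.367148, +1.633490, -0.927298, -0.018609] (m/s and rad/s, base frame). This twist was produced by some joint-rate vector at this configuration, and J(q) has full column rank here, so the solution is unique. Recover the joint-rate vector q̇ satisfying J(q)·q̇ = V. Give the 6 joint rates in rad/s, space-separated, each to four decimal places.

0.2500 0.7500 0.7280 -0.8690 0.2240 -0.5010

o_n = [-0.8040, 0.0634, 1.7456]
J₁: ẑ×o_n = [-0.0634, -0.8040, 0.0000], ω = ẑ
J2: z=[0.2924, -0.9563, 0.0000] o=[-0.7555, -0.2310, 0.3800] → [-1.3059, -0.3993, 0.0397, 0.2924, -0.9563, 0.0000]
J3: z=[0.2924, -0.9563, 0.0000] o=[-0.4018, -0.2797, 0.9892] → [-0.7233, -0.2211, -0.2842, 0.2924, -0.9563, 0.0000]
J4: z=[-0.9540, -0.2917, -0.0698] o=[-0.4232, -0.2862, 1.3085] → [-0.1031, 0.4436, -0.4446, -0.9540, -0.2917, -0.0698]
J5: z=[-0.2547, 0.9108, -0.3248] o=[-0.8863, -0.6219, 0.7304] → [1.1473, 0.2319, -0.2495, -0.2547, 0.9108, -0.3248]
J6: z=[-0.8571, -0.0572, 0.5119] o=[-0.6714, -0.4257, 1.1121] → [-0.2866, 0.4751, -0.4268, -0.8571, -0.0572, 0.5119]
q̇ = J⁺·V = [0.2500, 0.7500, 0.7280, -0.8690, 0.2240, -0.5010]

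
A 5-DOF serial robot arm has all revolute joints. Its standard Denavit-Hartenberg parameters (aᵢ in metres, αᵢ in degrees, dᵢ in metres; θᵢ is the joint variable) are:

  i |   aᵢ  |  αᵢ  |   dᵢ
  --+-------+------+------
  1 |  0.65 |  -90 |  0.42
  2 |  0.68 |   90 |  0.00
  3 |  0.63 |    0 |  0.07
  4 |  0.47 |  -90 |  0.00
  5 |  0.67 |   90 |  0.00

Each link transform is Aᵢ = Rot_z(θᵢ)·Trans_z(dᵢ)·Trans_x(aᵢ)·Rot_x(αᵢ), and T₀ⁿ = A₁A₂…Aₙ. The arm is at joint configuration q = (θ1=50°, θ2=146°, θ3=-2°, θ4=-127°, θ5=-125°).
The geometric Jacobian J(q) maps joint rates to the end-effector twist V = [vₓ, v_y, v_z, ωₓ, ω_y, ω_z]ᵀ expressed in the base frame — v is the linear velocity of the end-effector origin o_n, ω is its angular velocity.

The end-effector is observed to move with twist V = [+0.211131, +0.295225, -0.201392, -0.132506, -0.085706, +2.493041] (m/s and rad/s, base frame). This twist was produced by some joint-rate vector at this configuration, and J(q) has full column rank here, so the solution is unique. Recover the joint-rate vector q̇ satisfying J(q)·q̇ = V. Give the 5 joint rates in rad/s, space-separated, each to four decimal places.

o_n = [0.0390, -0.0914, -0.7952]
J₁: ẑ×o_n = [0.0914, 0.0390, -0.0000], ω = ẑ
J2: z=[-0.7660, 0.6428, 0.0000] o=[0.4178, 0.4979, 0.4200] → [-0.7811, -0.9309, 0.6950, -0.7660, 0.6428, 0.0000]
J3: z=[0.3594, 0.4284, -0.8290] o=[0.0554, 0.0661, 0.0397] → [-0.4882, 0.3138, -0.0495, 0.3594, 0.4284, -0.8290]
J4: z=[0.3594, 0.4284, -0.8290] o=[-0.2381, -0.3179, -0.3704] → [0.0058, -0.0770, -0.0372, 0.3594, 0.4284, -0.8290]
J5: z=[0.0680, -0.8981, -0.4346] o=[0.1994, -0.3649, -0.2050] → [0.6489, 0.1098, -0.1255, 0.0680, -0.8981, -0.4346]
q̇ = J⁺·V = [0.9700, -0.5420, -0.6350, -0.7120, -0.9350]

0.9700 -0.5420 -0.6350 -0.7120 -0.9350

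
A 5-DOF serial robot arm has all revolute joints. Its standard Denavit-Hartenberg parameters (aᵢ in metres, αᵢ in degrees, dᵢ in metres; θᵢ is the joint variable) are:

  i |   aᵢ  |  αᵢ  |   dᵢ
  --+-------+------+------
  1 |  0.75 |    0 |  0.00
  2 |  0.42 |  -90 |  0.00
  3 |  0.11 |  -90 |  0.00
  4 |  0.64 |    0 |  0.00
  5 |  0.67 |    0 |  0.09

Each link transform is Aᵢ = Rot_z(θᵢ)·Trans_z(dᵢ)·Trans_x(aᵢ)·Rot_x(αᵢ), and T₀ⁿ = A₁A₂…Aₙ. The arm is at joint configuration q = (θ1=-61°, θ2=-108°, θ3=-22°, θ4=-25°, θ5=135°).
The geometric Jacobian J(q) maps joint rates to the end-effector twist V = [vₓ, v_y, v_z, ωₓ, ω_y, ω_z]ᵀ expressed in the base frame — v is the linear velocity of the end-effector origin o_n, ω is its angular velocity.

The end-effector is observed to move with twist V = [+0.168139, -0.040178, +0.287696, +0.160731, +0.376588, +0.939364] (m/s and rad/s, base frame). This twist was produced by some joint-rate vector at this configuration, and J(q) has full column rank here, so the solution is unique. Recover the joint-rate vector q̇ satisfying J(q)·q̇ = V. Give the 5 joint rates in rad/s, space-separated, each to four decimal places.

o_n = [-0.5698, -0.4716, 0.0892]
J₁: ẑ×o_n = [0.4716, -0.5698, 0.0000], ω = ẑ
J2: z=[0.0000, 0.0000, 1.0000] o=[0.3636, -0.6560, 0.0000] → [-0.1844, -0.9334, 0.0000, 0.0000, 0.0000, 1.0000]
J3: z=[0.1908, -0.9816, 0.0000] o=[-0.0487, -0.7361, 0.0000] → [-0.0876, -0.0170, -0.4610, 0.1908, -0.9816, 0.0000]
J4: z=[-0.3677, -0.0715, -0.9272] o=[-0.1488, -0.7556, 0.0412] → [0.2599, 0.4080, -0.1345, -0.3677, -0.0715, -0.9272]
J5: z=[-0.3677, -0.0715, -0.9272] o=[-0.6251, -1.1237, 0.2585] → [0.6167, -0.1136, -0.2359, -0.3677, -0.0715, -0.9272]
q̇ = J⁺·V = [0.8210, -0.4500, -0.3390, -0.1300, -0.4830]

0.8210 -0.4500 -0.3390 -0.1300 -0.4830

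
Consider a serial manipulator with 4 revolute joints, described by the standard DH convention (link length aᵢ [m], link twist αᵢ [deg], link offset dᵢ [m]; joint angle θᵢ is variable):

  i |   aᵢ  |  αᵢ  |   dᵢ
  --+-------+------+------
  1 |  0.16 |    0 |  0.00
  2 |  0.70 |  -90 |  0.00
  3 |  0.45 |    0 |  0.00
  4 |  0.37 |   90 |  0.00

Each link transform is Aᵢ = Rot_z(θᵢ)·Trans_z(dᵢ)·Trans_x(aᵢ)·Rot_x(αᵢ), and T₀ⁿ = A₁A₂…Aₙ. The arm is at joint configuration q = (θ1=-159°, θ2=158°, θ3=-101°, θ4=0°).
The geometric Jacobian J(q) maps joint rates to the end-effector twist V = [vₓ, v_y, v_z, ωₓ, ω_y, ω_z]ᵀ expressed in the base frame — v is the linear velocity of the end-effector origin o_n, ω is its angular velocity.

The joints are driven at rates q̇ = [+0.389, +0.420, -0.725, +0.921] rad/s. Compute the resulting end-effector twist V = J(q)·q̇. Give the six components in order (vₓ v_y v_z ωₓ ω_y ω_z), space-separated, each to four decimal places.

-0.2191 0.3859 -0.0484 0.0034 0.1960 0.8090

o_n = [0.3941, -0.0668, 0.8049]
J₁: ẑ×o_n = [0.0668, 0.3941, -0.0000], ω = ẑ
J2: z=[0.0000, 0.0000, 1.0000] o=[-0.1494, -0.0573, 0.0000] → [0.0095, 0.5435, -0.0000, 0.0000, 0.0000, 1.0000]
J3: z=[0.0175, 0.9998, 0.0000] o=[0.5505, -0.0696, 0.0000] → [0.8048, -0.0140, 0.1565, 0.0175, 0.9998, 0.0000]
J4: z=[0.0175, 0.9998, 0.0000] o=[0.4647, -0.0681, 0.4417] → [0.3631, -0.0063, 0.0706, 0.0175, 0.9998, 0.0000]
V = J·q̇ = [-0.2191, 0.3859, -0.0484, 0.0034, 0.1960, 0.8090]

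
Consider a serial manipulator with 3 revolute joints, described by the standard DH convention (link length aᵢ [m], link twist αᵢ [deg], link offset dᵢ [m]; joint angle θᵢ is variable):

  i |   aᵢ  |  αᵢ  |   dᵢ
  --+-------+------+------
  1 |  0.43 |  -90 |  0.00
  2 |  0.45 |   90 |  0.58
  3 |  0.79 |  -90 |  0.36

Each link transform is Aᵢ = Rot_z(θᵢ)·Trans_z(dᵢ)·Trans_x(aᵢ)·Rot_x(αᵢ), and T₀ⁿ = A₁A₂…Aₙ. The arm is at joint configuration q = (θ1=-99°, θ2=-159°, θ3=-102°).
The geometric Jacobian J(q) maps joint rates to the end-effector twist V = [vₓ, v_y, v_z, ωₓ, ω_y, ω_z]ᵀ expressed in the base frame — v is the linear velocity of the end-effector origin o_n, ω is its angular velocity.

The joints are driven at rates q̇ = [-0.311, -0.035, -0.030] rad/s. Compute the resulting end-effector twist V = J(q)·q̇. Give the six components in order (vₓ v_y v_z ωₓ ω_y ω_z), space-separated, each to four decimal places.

-0.0009 0.0306 -0.0222 -0.0363 -0.0051 -0.2830

o_n = [-0.1957, -0.0036, -0.2337]
J₁: ẑ×o_n = [0.0036, -0.1957, 0.0000], ω = ẑ
J2: z=[0.9877, -0.1564, 0.0000] o=[-0.0673, -0.4247, 0.0000] → [0.0366, 0.2308, 0.3958, 0.9877, -0.1564, 0.0000]
J3: z=[0.0561, 0.3540, -0.9336] o=[0.5713, -0.1005, 0.1613] → [-0.0494, 0.7382, 0.2769, 0.0561, 0.3540, -0.9336]
V = J·q̇ = [-0.0009, 0.0306, -0.0222, -0.0363, -0.0051, -0.2830]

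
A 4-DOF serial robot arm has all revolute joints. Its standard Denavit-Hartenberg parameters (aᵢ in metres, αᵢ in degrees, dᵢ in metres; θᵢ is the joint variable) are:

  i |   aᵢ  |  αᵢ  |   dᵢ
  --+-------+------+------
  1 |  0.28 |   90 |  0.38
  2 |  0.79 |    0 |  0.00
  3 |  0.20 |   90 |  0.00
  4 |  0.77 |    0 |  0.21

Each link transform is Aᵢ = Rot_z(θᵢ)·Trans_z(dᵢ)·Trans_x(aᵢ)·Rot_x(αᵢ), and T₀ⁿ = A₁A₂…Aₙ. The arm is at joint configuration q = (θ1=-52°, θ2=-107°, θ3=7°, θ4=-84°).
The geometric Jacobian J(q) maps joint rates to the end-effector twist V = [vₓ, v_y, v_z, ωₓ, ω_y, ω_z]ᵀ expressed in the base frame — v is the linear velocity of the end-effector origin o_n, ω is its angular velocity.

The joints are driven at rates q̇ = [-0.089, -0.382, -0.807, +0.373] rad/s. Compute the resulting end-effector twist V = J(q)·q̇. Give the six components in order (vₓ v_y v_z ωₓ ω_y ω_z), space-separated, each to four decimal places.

o_n = [0.4763, 0.6342, -0.6152]
J₁: ẑ×o_n = [-0.6342, 0.4763, 0.0000], ω = ẑ
J2: z=[-0.7880, -0.6157, 0.0000] o=[0.1724, -0.2206, 0.3800] → [0.6127, -0.7843, -0.4865, -0.7880, -0.6157, 0.0000]
J3: z=[-0.7880, -0.6157, 0.0000] o=[0.0302, -0.0386, -0.3755] → [0.1476, -0.1889, -0.2555, -0.7880, -0.6157, 0.0000]
J4: z=[-0.6063, 0.7760, 0.1736] o=[0.0088, -0.0113, -0.5724] → [-0.1453, 0.0552, -0.7541, -0.6063, 0.7760, 0.1736]
V = J·q̇ = [-0.3509, 0.4303, 0.1107, 0.7108, 1.0215, -0.0242]

-0.3509 0.4303 0.1107 0.7108 1.0215 -0.0242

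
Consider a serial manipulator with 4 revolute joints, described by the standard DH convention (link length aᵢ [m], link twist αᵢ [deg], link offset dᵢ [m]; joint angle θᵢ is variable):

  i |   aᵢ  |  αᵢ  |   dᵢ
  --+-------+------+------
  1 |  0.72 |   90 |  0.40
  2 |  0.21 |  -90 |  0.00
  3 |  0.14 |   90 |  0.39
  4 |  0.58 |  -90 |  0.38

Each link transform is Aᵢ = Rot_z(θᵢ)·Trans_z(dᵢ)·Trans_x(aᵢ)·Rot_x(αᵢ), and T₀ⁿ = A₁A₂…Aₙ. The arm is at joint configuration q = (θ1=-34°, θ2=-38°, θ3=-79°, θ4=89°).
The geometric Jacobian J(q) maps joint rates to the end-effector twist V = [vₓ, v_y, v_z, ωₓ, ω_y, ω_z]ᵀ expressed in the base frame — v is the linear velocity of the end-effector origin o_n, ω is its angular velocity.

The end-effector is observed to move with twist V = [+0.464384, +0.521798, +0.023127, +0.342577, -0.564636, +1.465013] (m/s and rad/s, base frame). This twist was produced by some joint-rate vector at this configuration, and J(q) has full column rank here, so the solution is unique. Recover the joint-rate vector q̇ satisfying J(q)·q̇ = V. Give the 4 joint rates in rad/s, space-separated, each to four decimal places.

o_n = [0.8812, -0.8596, 1.2470]
J₁: ẑ×o_n = [0.8596, 0.8812, -0.0000], ω = ẑ
J2: z=[-0.5592, -0.8290, 0.0000] o=[0.5969, -0.4026, 0.4000] → [-0.7022, 0.4737, 0.4912, -0.5592, -0.8290, 0.0000]
J3: z=[0.5104, -0.3443, 0.7880] o=[0.7341, -0.4952, 0.2707] → [-0.0489, -0.3824, -0.1354, 0.5104, -0.3443, 0.7880]
J4: z=[-0.7480, 0.2744, 0.6044] o=[0.8738, -0.7551, 0.5616] → [0.2512, 0.5172, 0.0761, -0.7480, 0.2744, 0.6044]
q̇ = J⁺·V = [0.8600, 0.2960, 0.8460, -0.1020]

0.8600 0.2960 0.8460 -0.1020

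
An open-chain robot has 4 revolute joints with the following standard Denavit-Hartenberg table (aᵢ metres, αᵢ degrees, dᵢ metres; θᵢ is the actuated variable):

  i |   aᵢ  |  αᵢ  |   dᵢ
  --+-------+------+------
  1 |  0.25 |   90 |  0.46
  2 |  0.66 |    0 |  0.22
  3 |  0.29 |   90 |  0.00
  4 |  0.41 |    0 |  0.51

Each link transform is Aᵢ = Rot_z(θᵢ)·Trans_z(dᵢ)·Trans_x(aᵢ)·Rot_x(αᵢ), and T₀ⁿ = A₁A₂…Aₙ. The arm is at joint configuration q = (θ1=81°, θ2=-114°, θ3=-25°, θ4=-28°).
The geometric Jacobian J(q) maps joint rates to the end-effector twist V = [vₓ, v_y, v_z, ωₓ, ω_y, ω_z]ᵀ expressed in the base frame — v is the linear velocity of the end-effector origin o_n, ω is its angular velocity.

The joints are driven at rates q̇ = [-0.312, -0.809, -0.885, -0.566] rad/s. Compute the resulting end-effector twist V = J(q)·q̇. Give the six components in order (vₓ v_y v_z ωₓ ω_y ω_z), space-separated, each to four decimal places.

o_n = [-0.1050, -0.8390, -0.1858]
J₁: ẑ×o_n = [0.8390, -0.1050, 0.0000], ω = ẑ
J2: z=[0.9877, -0.1564, 0.0000] o=[0.0391, 0.2469, 0.4600] → [0.1010, 0.6378, -1.0951, 0.9877, -0.1564, 0.0000]
J3: z=[0.9877, -0.1564, 0.0000] o=[0.2144, -0.0526, -0.1429] → [0.0067, 0.0423, -0.8267, 0.9877, -0.1564, 0.0000]
J4: z=[-0.1026, -0.6480, 0.7547] o=[0.1802, -0.2688, -0.3332] → [0.3348, -0.2001, -0.1263, -0.1026, -0.6480, 0.7547]
V = J·q̇ = [-0.5389, -0.4074, 1.6890, -1.6151, 0.6318, -0.7392]

-0.5389 -0.4074 1.6890 -1.6151 0.6318 -0.7392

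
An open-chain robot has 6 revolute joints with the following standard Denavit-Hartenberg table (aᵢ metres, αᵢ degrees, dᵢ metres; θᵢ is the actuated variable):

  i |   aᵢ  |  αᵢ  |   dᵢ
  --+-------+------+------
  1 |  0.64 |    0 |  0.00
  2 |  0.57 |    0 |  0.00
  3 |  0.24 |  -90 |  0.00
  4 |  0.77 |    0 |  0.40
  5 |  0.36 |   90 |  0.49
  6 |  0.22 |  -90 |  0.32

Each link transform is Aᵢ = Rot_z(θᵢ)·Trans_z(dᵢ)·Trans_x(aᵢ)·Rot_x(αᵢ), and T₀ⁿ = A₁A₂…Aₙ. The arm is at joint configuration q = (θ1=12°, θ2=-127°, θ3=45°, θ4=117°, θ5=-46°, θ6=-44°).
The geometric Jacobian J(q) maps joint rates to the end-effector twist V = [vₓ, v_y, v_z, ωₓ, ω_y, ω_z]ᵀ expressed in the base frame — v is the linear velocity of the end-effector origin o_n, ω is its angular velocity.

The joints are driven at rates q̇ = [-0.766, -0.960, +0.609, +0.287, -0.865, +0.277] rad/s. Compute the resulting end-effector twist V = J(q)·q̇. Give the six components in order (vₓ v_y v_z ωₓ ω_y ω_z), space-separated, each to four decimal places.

o_n = [1.2016, -0.4713, -1.0719]
J₁: ẑ×o_n = [0.4713, 1.2016, -0.0000], ω = ẑ
J2: z=[0.0000, 0.0000, 1.0000] o=[0.6260, 0.1331, 0.0000] → [0.6044, 0.5755, -0.0000, 0.0000, 0.0000, 1.0000]
J3: z=[0.0000, 0.0000, 1.0000] o=[0.3851, -0.3835, 0.0000] → [0.0878, 0.8164, -0.0000, 0.0000, 0.0000, 1.0000]
J4: z=[0.9397, 0.3420, 0.0000] o=[0.4672, -0.6091, 0.0000] → [-0.3666, 1.0073, -0.1217, 0.9397, 0.3420, 0.0000]
J5: z=[0.9397, 0.3420, 0.0000] o=[0.7235, -0.1438, -0.6861] → [-0.1320, 0.3626, -0.4713, 0.9397, 0.3420, 0.0000]
J6: z=[0.3234, -0.8885, 0.3256] o=[1.2241, -0.0863, -1.0265] → [0.1657, 0.0074, -0.1445, 0.3234, -0.8885, 0.3256]
V = J·q̇ = [-0.8329, -0.9982, 0.3327, -0.4536, -0.4438, -1.0268]

-0.8329 -0.9982 0.3327 -0.4536 -0.4438 -1.0268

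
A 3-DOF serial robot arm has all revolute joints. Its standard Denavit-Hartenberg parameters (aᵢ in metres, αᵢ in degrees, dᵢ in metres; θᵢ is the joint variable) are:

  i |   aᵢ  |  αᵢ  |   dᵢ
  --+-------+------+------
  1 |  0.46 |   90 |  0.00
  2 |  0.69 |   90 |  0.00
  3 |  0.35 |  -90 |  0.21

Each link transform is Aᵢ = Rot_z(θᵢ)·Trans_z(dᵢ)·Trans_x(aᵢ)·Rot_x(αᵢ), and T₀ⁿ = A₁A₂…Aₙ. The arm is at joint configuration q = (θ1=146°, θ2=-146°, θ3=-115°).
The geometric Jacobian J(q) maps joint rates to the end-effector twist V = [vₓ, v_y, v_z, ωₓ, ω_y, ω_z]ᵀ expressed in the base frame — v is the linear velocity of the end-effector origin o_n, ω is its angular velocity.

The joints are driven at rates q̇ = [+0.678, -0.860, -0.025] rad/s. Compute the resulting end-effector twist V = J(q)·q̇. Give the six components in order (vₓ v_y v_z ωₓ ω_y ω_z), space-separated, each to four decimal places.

o_n = [-0.0888, -0.3227, -0.1290]
J₁: ẑ×o_n = [0.3227, -0.0888, 0.0000], ω = ẑ
J2: z=[0.5592, 0.8290, 0.0000] o=[-0.3814, 0.2572, 0.0000] → [-0.1070, 0.0722, -0.5668, 0.5592, 0.8290, 0.0000]
J3: z=[0.4636, -0.3127, 0.8290] o=[0.0929, -0.0626, -0.3858] → [0.1353, -0.2697, -0.1774, 0.4636, -0.3127, 0.8290]
V = J·q̇ = [0.3074, -0.1155, 0.4919, -0.4925, -0.7052, 0.6573]

0.3074 -0.1155 0.4919 -0.4925 -0.7052 0.6573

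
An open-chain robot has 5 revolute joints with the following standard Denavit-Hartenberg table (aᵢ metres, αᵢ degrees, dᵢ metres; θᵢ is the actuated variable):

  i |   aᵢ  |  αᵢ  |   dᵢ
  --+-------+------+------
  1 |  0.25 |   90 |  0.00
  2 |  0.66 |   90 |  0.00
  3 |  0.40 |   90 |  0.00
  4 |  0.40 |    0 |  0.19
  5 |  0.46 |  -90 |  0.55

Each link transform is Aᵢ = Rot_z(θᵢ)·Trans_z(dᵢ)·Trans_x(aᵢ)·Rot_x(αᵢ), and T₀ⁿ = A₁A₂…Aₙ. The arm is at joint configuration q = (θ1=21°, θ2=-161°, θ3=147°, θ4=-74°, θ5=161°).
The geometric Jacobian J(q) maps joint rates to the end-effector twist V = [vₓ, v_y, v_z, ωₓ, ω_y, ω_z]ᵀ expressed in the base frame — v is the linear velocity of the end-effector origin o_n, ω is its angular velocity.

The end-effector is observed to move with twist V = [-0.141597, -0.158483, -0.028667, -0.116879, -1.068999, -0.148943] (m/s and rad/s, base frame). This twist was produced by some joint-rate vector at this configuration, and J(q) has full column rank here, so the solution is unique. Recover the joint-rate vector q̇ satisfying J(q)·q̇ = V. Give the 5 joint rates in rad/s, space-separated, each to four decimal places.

o_n = [-0.0054, -0.9786, -0.1294]
J₁: ẑ×o_n = [0.9786, -0.0054, 0.0000], ω = ẑ
J2: z=[0.3584, -0.9336, 0.0000] o=[0.2334, 0.0896, 0.0000] → [0.1208, 0.0464, -0.6058, 0.3584, -0.9336, 0.0000]
J3: z=[-0.3039, -0.1167, 0.9455] o=[-0.3492, -0.1340, -0.2149] → [0.7886, 0.3510, 0.2968, -0.3039, -0.1167, 0.9455]
J4: z=[-0.1802, -0.9675, -0.1773] o=[0.0250, -0.2238, -0.1057] → [-0.1109, 0.0011, 0.1066, -0.1802, -0.9675, -0.1773]
J5: z=[-0.1802, -0.9675, -0.1773] o=[0.2108, -0.3875, -0.4728] → [-0.4371, 0.1002, -0.1027, -0.1802, -0.9675, -0.1773]
q̇ = J⁺·V = [0.5980, -0.1350, -0.5460, 0.8850, 0.4160]

0.5980 -0.1350 -0.5460 0.8850 0.4160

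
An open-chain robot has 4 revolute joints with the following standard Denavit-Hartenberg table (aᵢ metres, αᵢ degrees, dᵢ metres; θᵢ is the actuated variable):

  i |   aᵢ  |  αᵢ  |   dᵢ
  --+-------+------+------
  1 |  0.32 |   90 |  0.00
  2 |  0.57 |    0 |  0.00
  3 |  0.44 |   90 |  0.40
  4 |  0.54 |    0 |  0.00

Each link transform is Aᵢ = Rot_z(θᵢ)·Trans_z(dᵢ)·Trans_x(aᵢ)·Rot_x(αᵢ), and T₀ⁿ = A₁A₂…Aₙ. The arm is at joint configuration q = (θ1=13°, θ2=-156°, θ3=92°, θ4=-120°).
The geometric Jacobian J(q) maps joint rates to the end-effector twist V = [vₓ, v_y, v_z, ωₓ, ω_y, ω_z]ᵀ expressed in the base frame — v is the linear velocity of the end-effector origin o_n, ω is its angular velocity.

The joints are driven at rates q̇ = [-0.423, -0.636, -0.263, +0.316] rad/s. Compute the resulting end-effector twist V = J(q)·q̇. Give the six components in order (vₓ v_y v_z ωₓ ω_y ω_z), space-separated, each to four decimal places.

-0.2177 0.0921 0.1314 -0.4790 0.8121 -0.5615

o_n = [-0.1382, 0.0375, -0.3846]
J₁: ẑ×o_n = [-0.0375, -0.1382, 0.0000], ω = ẑ
J2: z=[0.2250, -0.9744, 0.0000] o=[0.3118, 0.0720, 0.0000] → [0.3748, 0.0865, -0.4462, 0.2250, -0.9744, 0.0000]
J3: z=[0.2250, -0.9744, 0.0000] o=[-0.1956, -0.0452, -0.2318] → [0.1489, 0.0344, 0.0745, 0.2250, -0.9744, 0.0000]
J4: z=[-0.8758, -0.2022, -0.4384] o=[0.0823, -0.3915, -0.6273] → [0.1390, 0.3092, -0.4203, -0.8758, -0.2022, -0.4384]
V = J·q̇ = [-0.2177, 0.0921, 0.1314, -0.4790, 0.8121, -0.5615]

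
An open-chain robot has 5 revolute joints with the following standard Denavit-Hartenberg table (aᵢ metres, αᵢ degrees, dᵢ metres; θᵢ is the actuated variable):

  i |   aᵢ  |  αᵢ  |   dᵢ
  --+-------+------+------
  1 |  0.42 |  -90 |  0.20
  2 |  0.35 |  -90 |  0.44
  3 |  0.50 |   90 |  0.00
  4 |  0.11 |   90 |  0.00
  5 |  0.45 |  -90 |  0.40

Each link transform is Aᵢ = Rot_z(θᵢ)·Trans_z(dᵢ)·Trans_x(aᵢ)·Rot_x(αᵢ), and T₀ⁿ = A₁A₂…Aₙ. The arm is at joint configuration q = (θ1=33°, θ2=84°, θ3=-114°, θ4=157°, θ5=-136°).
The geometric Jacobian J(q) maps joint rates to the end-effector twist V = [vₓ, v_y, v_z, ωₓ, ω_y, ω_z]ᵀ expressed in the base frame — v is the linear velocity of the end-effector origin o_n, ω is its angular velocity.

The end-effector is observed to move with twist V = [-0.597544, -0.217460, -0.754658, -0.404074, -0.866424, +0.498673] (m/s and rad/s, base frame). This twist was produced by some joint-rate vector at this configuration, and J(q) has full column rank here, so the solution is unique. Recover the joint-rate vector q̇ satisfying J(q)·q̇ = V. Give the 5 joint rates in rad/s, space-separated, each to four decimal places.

0.6820 -0.6980 0.5070 -0.1670 0.3460

o_n = [-0.5932, 1.2202, -0.1168]
J₁: ẑ×o_n = [-1.2202, -0.5932, 0.0000], ω = ẑ
J2: z=[-0.5446, 0.8387, 0.0000] o=[0.3522, 0.2287, 0.2000] → [-0.2657, -0.1725, 0.2530, -0.5446, 0.8387, 0.0000]
J3: z=[-0.8341, -0.5417, -0.1045] o=[0.1433, 0.6177, -0.1481] → [0.0460, 0.1031, -0.9014, -0.8341, -0.5417, -0.1045]
J4: z=[0.1414, -0.3931, 0.9085] o=[-0.1233, 0.9892, 0.0542] → [-0.1426, -0.4027, -0.1521, 0.1414, -0.3931, 0.9085]
J5: z=[-0.9761, -0.2083, 0.0618] o=[-0.1052, 0.8907, 0.0087] → [0.0058, -0.1527, -0.4233, -0.9761, -0.2083, 0.0618]
q̇ = J⁺·V = [0.6820, -0.6980, 0.5070, -0.1670, 0.3460]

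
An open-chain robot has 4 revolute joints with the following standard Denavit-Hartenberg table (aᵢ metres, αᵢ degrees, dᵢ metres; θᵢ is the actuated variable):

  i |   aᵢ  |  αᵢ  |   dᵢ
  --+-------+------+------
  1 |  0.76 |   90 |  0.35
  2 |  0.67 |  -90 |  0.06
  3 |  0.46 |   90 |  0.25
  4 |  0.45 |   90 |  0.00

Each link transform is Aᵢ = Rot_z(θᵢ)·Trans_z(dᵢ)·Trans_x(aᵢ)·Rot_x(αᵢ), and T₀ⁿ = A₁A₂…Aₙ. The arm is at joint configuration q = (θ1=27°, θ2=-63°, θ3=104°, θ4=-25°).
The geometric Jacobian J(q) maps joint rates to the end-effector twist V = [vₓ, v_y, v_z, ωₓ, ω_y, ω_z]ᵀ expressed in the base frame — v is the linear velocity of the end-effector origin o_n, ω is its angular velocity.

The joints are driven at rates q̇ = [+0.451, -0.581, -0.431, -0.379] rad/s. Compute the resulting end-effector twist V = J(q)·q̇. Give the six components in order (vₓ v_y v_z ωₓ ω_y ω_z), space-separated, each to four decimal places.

-0.6999 0.1838 -0.5614 -0.7131 0.1858 0.5830

o_n = [0.5557, 1.1609, -0.0327]
J₁: ẑ×o_n = [-1.1609, 0.5557, 0.0000], ω = ẑ
J2: z=[0.4540, -0.8910, 0.0000] o=[0.6772, 0.3450, 0.3500] → [0.3410, 0.1738, 0.2622, 0.4540, -0.8910, 0.0000]
J3: z=[0.7939, 0.4045, 0.4540] o=[0.9754, 0.4297, -0.2470] → [-0.2453, -0.3606, 0.7503, 0.7939, 0.4045, 0.4540]
J4: z=[0.2827, 0.4155, -0.8645] o=[0.9263, 0.9055, -0.0343] → [0.2214, 0.3199, 0.2261, 0.2827, 0.4155, -0.8645]
V = J·q̇ = [-0.6999, 0.1838, -0.5614, -0.7131, 0.1858, 0.5830]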